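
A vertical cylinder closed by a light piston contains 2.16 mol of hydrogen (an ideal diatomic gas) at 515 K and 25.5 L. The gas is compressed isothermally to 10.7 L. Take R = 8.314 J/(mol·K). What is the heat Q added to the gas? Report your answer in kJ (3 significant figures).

Isothermal ⇒ ΔU = 0, so Q = W = nRT ln(V₂/V₁).
Q = (2.16)(8.314)(515) ln(10.7/25.5) = 9248 × -0.8684 = -8032 J.

Q ≈ -8.03 kJ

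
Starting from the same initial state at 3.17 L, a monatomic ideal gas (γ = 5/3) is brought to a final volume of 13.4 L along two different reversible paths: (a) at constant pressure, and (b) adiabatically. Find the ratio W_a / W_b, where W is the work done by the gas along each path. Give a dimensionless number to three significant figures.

Path (a) isobaric: W = P₁(V₂ − V₁) → W_a/(P₁V₁) = 3.227.
Path (b) adiabatic: W = P₁V₁(1 − (V₁/V₂)^(γ−1))/(γ−1) → W_b/(P₁V₁) = 0.9262.
W_a / W_b = 3.227 / 0.9262 = 3.484.

W_a / W_b ≈ 3.48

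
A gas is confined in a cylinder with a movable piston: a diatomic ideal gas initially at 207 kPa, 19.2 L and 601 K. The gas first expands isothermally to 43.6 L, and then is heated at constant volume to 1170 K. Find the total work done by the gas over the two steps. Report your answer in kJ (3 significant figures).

W_total ≈ 3.26 kJ

Step 1 (isothermal): W = P₁V₁ ln(V₂/V₁) = (3974) ln(43.6/19.2) = 3260 J.
Step 2 (isochoric): W = 0 (constant volume).
W_total = 3260 + 0 = 3260 J.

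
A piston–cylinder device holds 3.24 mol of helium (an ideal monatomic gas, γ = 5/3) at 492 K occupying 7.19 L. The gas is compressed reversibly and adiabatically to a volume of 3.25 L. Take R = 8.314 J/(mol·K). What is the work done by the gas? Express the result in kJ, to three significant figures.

Adiabatic: TV^(γ−1) = const with γ = 5/3.
T₂ = T₁ (V₁/V₂)^(γ−1) = 492 × (7.19/3.25)^0.667 = 492 × 1.698 = 835.3 K.
W_by = nCᵥ(T₁ − T₂) = (3.24)(12.47)(492 − 835.3) = -13873 J.

W ≈ -13.9 kJ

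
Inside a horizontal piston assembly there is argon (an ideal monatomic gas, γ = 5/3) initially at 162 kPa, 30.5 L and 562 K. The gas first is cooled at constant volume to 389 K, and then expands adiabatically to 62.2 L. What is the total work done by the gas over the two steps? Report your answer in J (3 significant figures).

W_total ≈ 1940 J

Step 1 (isochoric): W = 0 (constant volume).
After step 1: P = 112.1 kPa (V unchanged).
Step 2 (adiabatic): W = (P₁V₁ − P₂V₂)/(γ−1) = (3420 − 2127)/0.667 = 1940 J.
W_total = 0 + 1940 = 1940 J.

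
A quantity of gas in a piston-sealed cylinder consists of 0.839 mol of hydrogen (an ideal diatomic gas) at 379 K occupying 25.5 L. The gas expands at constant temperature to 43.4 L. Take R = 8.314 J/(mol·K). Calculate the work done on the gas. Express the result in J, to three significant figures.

W ≈ -1410 J

Isothermal: W = nRT ln(V₂/V₁).
W = (0.839)(8.314)(379) × ln(43.4/25.5)
  = 2644 × 0.5318
W_by_gas = 1406 J; work on gas = −W_by = -1406 J.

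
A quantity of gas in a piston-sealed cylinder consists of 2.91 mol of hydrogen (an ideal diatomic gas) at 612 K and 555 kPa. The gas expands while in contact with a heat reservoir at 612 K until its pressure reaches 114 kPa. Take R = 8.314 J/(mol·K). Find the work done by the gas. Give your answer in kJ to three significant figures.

Isothermal process: W = nRT ln(V₂/V₁) = nRT ln(P₁/P₂).
W = (2.91)(8.314)(612) × ln(555/114)
  = 14807 × ln(4.868) = 14807 × 1.583
W_by_gas = 23435 J.

W ≈ 23.4 kJ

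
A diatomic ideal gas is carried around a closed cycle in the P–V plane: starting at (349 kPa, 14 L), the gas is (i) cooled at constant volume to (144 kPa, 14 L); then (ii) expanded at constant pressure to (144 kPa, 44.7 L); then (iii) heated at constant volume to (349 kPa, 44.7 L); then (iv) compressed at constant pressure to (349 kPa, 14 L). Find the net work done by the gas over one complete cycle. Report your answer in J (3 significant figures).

Constant-volume legs do no work.
W(ii) = (144)(44.7 − 14) = 4421 J; W(iv) = (349)(14 − 44.7) = -10714 J.
W_net = 4421 − 10714 = -6294 J (the counter-clockwise enclosed area).

W_net ≈ -6290 J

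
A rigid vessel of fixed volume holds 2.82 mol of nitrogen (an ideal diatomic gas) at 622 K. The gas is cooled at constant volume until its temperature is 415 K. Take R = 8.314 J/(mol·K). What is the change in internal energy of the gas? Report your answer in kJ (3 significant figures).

Constant volume ⇒ W = 0, so Q = ΔU = nCᵥΔT with Cᵥ = 5R/2 = 20.79 J/(mol·K).
ΔU = (2.82)(20.79)(415 − 622) = -12133 J.

ΔU ≈ -12.1 kJ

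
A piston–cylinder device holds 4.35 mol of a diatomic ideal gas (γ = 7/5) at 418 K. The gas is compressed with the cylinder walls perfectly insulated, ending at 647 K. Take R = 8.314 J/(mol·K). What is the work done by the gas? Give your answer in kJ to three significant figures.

Adiabatic ⇒ Q = 0, so W_by = −ΔU = nCᵥ(T₁ − T₂).
Cᵥ = 5R/2 = 20.79 J/(mol·K).
W = (4.35)(20.79)(418 − 647) = -20705 J.

W ≈ -20.7 kJ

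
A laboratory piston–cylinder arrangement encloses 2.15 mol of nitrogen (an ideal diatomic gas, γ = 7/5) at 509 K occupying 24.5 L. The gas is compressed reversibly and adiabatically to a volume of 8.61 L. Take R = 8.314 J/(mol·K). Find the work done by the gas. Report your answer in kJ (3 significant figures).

W ≈ -11.8 kJ

Adiabatic: TV^(γ−1) = const with γ = 7/5.
T₂ = T₁ (V₁/V₂)^(γ−1) = 509 × (24.5/8.61)^0.4 = 509 × 1.519 = 773.4 K.
W_by = nCᵥ(T₁ − T₂) = (2.15)(20.79)(509 − 773.4) = -11814 J.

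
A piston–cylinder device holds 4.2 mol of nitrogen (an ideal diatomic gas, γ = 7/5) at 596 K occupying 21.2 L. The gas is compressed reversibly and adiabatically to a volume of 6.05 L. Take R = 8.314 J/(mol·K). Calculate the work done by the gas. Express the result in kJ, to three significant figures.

W ≈ -33.9 kJ

Adiabatic: TV^(γ−1) = const with γ = 7/5.
T₂ = T₁ (V₁/V₂)^(γ−1) = 596 × (21.2/6.05)^0.4 = 596 × 1.651 = 984.2 K.
W_by = nCᵥ(T₁ − T₂) = (4.2)(20.79)(596 − 984.2) = -33888 J.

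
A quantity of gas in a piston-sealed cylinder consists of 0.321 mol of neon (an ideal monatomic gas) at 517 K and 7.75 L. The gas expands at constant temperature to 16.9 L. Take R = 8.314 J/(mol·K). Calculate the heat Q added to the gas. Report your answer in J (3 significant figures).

Isothermal ⇒ ΔU = 0, so Q = W = nRT ln(V₂/V₁).
Q = (0.321)(8.314)(517) ln(16.9/7.75) = 1380 × 0.7796 = 1076 J.

Q ≈ 1080 J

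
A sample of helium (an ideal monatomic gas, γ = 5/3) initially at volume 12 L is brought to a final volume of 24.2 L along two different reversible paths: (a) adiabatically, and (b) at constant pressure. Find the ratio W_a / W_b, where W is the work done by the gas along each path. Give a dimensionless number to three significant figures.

W_a / W_b ≈ 0.551

Path (a) adiabatic: W = P₁V₁(1 − (V₁/V₂)^(γ−1))/(γ−1) → W_a/(P₁V₁) = 0.5603.
Path (b) isobaric: W = P₁(V₂ − V₁) → W_b/(P₁V₁) = 1.017.
W_a / W_b = 0.5603 / 1.017 = 0.5511.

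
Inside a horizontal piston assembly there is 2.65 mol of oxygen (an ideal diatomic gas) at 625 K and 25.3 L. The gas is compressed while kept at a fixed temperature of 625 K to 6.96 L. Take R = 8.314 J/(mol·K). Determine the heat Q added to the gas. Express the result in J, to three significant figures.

Q ≈ -17800 J

Isothermal ⇒ ΔU = 0, so Q = W = nRT ln(V₂/V₁).
Q = (2.65)(8.314)(625) ln(6.96/25.3) = 13770 × -1.291 = -17772 J.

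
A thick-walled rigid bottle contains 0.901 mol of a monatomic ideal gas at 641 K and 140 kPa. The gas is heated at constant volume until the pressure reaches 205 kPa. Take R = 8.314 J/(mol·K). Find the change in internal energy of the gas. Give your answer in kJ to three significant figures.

Constant volume ⇒ W = 0, so Q = ΔU = nCᵥΔT with Cᵥ = 3R/2 = 12.47 J/(mol·K).
At constant V, T₂/T₁ = P₂/P₁ ⇒ ΔT = T₁(P₂/P₁ − 1) = 641·(205/140 − 1) = 297.6 K.
ΔU = (0.901)(12.47)(297.6) = 3344 J.

ΔU ≈ 3.34 kJ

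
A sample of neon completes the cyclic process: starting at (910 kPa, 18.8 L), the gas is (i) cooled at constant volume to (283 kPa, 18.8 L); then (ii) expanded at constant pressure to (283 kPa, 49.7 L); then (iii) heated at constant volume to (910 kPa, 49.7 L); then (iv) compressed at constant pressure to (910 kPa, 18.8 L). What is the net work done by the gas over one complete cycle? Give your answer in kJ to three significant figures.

W_net ≈ -19.4 kJ

Constant-volume legs do no work.
W(ii) = (283)(49.7 − 18.8) = 8745 J; W(iv) = (910)(18.8 − 49.7) = -28119 J.
W_net = 8745 − 28119 = -19374 J (the counter-clockwise enclosed area).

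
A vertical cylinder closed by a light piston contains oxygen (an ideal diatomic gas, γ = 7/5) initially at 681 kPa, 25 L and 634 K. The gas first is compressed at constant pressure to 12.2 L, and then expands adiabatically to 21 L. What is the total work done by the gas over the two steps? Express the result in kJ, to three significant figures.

Step 1 (isobaric): W = PΔV = (681 kPa)(12.2 − 25 L) = -8717 J.
After step 1: P = 681 kPa, V = 12.2 L, T = 309.4 K.
Step 2 (adiabatic): W = (P₁V₁ − P₂V₂)/(γ−1) = (8308 − 6686)/0.4 = 4056 J.
W_total = -8717 + 4056 = -4661 J.

W_total ≈ -4.66 kJ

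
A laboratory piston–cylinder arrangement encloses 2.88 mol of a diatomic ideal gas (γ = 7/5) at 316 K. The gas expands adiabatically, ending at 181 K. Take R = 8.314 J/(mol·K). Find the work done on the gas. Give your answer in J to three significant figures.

W ≈ -8080 J

Adiabatic ⇒ Q = 0, so W_by = −ΔU = nCᵥ(T₁ − T₂).
Cᵥ = 5R/2 = 20.79 J/(mol·K).
W = (2.88)(20.79)(316 − 181) = 8081 J.
Work on gas = −W_by = -8081 J.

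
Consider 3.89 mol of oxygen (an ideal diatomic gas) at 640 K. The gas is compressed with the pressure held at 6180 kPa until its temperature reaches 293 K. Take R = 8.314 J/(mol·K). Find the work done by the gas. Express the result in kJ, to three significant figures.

W ≈ -11.2 kJ

Isobaric: W = P ΔV = nR ΔT.
W = (3.89)(8.314)(293 − 640) = -11222 J.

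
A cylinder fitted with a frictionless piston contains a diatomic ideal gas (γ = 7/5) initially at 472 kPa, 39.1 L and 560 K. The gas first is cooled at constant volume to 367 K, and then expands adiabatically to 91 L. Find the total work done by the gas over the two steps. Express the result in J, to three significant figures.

W_total ≈ 8670 J

Step 1 (isochoric): W = 0 (constant volume).
After step 1: P = 309.3 kPa (V unchanged).
Step 2 (adiabatic): W = (P₁V₁ − P₂V₂)/(γ−1) = (12095 − 8627)/0.4 = 8670 J.
W_total = 0 + 8670 = 8670 J.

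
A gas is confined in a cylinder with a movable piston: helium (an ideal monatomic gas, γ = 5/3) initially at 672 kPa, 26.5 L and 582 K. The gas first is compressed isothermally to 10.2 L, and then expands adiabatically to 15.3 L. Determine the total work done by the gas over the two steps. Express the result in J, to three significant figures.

W_total ≈ -10700 J

Step 1 (isothermal): W = P₁V₁ ln(V₂/V₁) = (17808) ln(10.2/26.5) = -17002 J.
After step 1: P = 1746 kPa, V = 10.2 L, T = 582 K.
Step 2 (adiabatic): W = (P₁V₁ − P₂V₂)/(γ−1) = (17808 − 13590)/0.667 = 6327 J.
W_total = -17002 + 6327 = -10675 J.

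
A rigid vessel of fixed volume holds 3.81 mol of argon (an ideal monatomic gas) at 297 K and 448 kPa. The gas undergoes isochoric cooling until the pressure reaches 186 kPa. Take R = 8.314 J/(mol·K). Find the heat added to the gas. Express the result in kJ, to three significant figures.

Q ≈ -8.25 kJ

Constant volume ⇒ W = 0, so Q = ΔU = nCᵥΔT with Cᵥ = 3R/2 = 12.47 J/(mol·K).
At constant V, T₂/T₁ = P₂/P₁ ⇒ ΔT = T₁(P₂/P₁ − 1) = 297·(186/448 − 1) = -173.7 K.
ΔU = (3.81)(12.47)(-173.7) = -8253 J.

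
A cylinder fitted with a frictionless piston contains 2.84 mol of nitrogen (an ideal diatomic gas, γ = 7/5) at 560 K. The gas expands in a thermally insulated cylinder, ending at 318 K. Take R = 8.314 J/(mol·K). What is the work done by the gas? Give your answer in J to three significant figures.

Adiabatic ⇒ Q = 0, so W_by = −ΔU = nCᵥ(T₁ − T₂).
Cᵥ = 5R/2 = 20.79 J/(mol·K).
W = (2.84)(20.79)(560 − 318) = 14285 J.

W ≈ 14300 J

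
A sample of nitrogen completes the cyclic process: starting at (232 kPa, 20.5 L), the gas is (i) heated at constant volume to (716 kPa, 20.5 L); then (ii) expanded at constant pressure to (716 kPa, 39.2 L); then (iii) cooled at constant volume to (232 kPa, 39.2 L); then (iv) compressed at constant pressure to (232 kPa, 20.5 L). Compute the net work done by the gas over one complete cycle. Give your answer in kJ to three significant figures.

Constant-volume legs do no work.
W(ii) = (716)(39.2 − 20.5) = 13389 J; W(iv) = (232)(20.5 − 39.2) = -4338 J.
W_net = 13389 − 4338 = 9051 J (the clockwise enclosed area).

W_net ≈ 9.05 kJ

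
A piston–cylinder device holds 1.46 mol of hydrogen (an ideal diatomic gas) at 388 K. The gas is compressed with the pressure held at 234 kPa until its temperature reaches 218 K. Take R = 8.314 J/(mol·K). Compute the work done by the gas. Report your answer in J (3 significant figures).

W ≈ -2060 J

Isobaric: W = P ΔV = nR ΔT.
W = (1.46)(8.314)(218 − 388) = -2064 J.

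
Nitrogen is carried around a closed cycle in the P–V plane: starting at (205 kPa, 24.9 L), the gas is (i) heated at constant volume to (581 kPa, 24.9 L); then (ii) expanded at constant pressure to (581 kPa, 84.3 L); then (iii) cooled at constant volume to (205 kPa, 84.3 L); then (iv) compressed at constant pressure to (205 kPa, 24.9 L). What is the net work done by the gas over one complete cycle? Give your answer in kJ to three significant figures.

Constant-volume legs do no work.
W(ii) = (581)(84.3 − 24.9) = 34511 J; W(iv) = (205)(24.9 − 84.3) = -12177 J.
W_net = 34511 − 12177 = 22334 J (the clockwise enclosed area).

W_net ≈ 22.3 kJ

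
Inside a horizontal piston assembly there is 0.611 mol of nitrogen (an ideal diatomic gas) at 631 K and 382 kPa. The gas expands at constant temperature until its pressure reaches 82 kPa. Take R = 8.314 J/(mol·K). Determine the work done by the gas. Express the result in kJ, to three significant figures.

Isothermal process: W = nRT ln(V₂/V₁) = nRT ln(P₁/P₂).
W = (0.611)(8.314)(631) × ln(382/82)
  = 3205 × ln(4.659) = 3205 × 1.539
W_by_gas = 4932 J.

W ≈ 4.93 kJ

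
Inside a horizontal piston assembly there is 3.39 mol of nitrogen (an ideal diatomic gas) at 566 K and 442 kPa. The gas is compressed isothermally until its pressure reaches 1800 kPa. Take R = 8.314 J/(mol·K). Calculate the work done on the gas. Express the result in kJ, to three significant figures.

Isothermal process: W = nRT ln(V₂/V₁) = nRT ln(P₁/P₂).
W = (3.39)(8.314)(566) × ln(442/1800)
  = 15952 × ln(0.2456) = 15952 × -1.404
W_by_gas = -22401 J; work on gas = −W_by = 22401 J.

W ≈ 22.4 kJ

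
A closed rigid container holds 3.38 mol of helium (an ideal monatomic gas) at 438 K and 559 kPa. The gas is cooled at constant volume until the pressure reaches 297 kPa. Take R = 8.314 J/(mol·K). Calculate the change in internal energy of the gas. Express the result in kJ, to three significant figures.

Constant volume ⇒ W = 0, so Q = ΔU = nCᵥΔT with Cᵥ = 3R/2 = 12.47 J/(mol·K).
At constant V, T₂/T₁ = P₂/P₁ ⇒ ΔT = T₁(P₂/P₁ − 1) = 438·(297/559 − 1) = -205.3 K.
ΔU = (3.38)(12.47)(-205.3) = -8653 J.

ΔU ≈ -8.65 kJ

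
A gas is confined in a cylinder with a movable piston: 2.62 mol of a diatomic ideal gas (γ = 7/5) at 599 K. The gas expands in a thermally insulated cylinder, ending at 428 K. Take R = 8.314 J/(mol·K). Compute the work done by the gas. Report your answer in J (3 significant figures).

Adiabatic ⇒ Q = 0, so W_by = −ΔU = nCᵥ(T₁ − T₂).
Cᵥ = 5R/2 = 20.79 J/(mol·K).
W = (2.62)(20.79)(599 − 428) = 9312 J.

W ≈ 9310 J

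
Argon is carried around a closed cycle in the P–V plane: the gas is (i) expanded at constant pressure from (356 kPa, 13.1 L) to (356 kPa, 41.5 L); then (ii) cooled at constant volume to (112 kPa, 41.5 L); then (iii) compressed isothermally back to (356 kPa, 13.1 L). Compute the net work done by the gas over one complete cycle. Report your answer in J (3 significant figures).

Leg (i): W = PΔV = (356)(41.5 − 13.1) = 10110 J.
Leg (ii): W = 0.
Leg (iii): W = PᵢVᵢ ln(V_f/Vᵢ) = (4648) ln(13.1/41.5) = -5360 J.
W_net = 10110 − 5360 = 4751 J.

W_net ≈ 4750 J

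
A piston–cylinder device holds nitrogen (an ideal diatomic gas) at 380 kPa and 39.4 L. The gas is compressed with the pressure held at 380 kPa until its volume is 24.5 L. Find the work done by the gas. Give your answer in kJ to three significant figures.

Isobaric: W = P ΔV.
W = (380 kPa)(24.5 − 39.4 L) = (380)(-14.9) = -5662 J.

W ≈ -5.66 kJ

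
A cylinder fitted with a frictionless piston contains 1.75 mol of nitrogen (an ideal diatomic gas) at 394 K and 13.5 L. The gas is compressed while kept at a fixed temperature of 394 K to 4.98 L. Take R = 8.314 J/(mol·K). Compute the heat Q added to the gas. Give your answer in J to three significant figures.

Q ≈ -5720 J

Isothermal ⇒ ΔU = 0, so Q = W = nRT ln(V₂/V₁).
Q = (1.75)(8.314)(394) ln(4.98/13.5) = 5733 × -0.9973 = -5717 J.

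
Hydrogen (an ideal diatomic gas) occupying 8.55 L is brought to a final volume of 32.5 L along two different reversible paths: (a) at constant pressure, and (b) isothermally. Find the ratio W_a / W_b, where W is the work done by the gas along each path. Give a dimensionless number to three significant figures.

W_a / W_b ≈ 2.10

Path (a) isobaric: W = P₁(V₂ − V₁) → W_a/(P₁V₁) = 2.801.
Path (b) isothermal: W = P₁V₁ ln(V₂/V₁) → W_b/(P₁V₁) = 1.335.
W_a / W_b = 2.801 / 1.335 = 2.098.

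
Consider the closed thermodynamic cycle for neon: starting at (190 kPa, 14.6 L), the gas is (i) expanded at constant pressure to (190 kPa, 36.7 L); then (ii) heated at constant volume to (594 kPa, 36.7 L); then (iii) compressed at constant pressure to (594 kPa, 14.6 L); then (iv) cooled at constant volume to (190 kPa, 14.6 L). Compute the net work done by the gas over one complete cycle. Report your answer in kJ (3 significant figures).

W_net ≈ -8.93 kJ

Constant-volume legs do no work.
W(i) = (190)(36.7 − 14.6) = 4199 J; W(iii) = (594)(14.6 − 36.7) = -13127 J.
W_net = 4199 − 13127 = -8928 J (the counter-clockwise enclosed area).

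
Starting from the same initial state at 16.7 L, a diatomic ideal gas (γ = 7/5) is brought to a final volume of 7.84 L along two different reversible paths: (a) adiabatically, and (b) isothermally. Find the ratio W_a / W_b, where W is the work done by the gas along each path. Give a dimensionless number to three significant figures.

W_a / W_b ≈ 1.17

Path (a) adiabatic: W = P₁V₁(1 − (V₁/V₂)^(γ−1))/(γ−1) → W_a/(P₁V₁) = -0.883.
Path (b) isothermal: W = P₁V₁ ln(V₂/V₁) → W_b/(P₁V₁) = -0.7562.
W_a / W_b = -0.883 / -0.7562 = 1.168.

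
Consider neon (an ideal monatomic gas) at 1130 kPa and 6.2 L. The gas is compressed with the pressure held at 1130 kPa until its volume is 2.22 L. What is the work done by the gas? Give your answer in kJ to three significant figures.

W ≈ -4.50 kJ

Isobaric: W = P ΔV.
W = (1130 kPa)(2.22 − 6.2 L) = (1130)(-3.98) = -4497 J.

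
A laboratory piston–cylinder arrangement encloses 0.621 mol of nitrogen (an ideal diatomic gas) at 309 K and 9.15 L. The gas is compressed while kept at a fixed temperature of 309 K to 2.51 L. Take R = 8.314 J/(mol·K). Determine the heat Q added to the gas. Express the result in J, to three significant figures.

Q ≈ -2060 J

Isothermal ⇒ ΔU = 0, so Q = W = nRT ln(V₂/V₁).
Q = (0.621)(8.314)(309) ln(2.51/9.15) = 1595 × -1.293 = -2064 J.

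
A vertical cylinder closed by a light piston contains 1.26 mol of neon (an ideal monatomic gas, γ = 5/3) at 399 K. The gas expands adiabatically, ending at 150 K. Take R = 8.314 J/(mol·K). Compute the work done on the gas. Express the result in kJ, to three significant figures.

Adiabatic ⇒ Q = 0, so W_by = −ΔU = nCᵥ(T₁ − T₂).
Cᵥ = 3R/2 = 12.47 J/(mol·K).
W = (1.26)(12.47)(399 − 150) = 3913 J.
Work on gas = −W_by = -3913 J.

W ≈ -3.91 kJ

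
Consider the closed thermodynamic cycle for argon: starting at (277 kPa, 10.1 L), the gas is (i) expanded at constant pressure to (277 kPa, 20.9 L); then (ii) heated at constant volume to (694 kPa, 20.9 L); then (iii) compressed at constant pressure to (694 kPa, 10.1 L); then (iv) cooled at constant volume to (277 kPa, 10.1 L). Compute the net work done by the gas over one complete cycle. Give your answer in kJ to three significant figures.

W_net ≈ -4.50 kJ

Constant-volume legs do no work.
W(i) = (277)(20.9 − 10.1) = 2992 J; W(iii) = (694)(10.1 − 20.9) = -7495 J.
W_net = 2992 − 7495 = -4504 J (the counter-clockwise enclosed area).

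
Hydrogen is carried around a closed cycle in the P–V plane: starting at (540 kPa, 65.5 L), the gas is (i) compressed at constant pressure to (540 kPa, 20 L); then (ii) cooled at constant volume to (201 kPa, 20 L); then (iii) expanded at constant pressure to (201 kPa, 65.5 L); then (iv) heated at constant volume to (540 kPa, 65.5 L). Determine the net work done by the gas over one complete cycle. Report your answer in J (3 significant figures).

W_net ≈ -15400 J

Constant-volume legs do no work.
W(i) = (540)(20 − 65.5) = -24570 J; W(iii) = (201)(65.5 − 20) = 9146 J.
W_net = -24570 + 9146 = -15424 J (the counter-clockwise enclosed area).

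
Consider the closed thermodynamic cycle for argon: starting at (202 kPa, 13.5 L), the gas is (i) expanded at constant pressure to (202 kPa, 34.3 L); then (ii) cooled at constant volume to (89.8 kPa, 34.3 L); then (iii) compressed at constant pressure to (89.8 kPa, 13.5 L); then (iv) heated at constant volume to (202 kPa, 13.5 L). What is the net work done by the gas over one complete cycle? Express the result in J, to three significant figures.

Constant-volume legs do no work.
W(i) = (202)(34.3 − 13.5) = 4202 J; W(iii) = (89.8)(13.5 − 34.3) = -1868 J.
W_net = 4202 − 1868 = 2334 J (the clockwise enclosed area).

W_net ≈ 2330 J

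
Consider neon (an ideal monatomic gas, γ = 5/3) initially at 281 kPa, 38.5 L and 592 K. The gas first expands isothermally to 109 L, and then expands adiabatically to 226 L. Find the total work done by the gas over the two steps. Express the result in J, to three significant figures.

W_total ≈ 17500 J

Step 1 (isothermal): W = P₁V₁ ln(V₂/V₁) = (10818) ln(109/38.5) = 11259 J.
After step 1: P = 99.25 kPa, V = 109 L, T = 592 K.
Step 2 (adiabatic): W = (P₁V₁ − P₂V₂)/(γ−1) = (10818 − 6653)/0.667 = 6248 J.
W_total = 11259 + 6248 = 17506 J.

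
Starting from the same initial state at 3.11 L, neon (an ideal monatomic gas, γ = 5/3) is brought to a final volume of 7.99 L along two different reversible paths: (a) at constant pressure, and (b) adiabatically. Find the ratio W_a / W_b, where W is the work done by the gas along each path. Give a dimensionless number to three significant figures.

Path (a) isobaric: W = P₁(V₂ − V₁) → W_a/(P₁V₁) = 1.569.
Path (b) adiabatic: W = P₁V₁(1 − (V₁/V₂)^(γ−1))/(γ−1) → W_b/(P₁V₁) = 0.7003.
W_a / W_b = 1.569 / 0.7003 = 2.24.

W_a / W_b ≈ 2.24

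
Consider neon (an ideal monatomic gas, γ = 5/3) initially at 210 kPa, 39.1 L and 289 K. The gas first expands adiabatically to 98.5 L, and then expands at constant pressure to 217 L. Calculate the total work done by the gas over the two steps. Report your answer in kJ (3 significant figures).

W_total ≈ 11.0 kJ

Step 1 (adiabatic): W = (P₁V₁ − P₂V₂)/(γ−1) = (8211 − 4435)/0.667 = 5664 J.
After step 1: P = 45.02 kPa, V = 98.5 L, T = 156.1 K.
Step 2 (isobaric): W = PΔV = (45.02 kPa)(217 − 98.5 L) = 5335 J.
W_total = 5664 + 5335 = 11000 J.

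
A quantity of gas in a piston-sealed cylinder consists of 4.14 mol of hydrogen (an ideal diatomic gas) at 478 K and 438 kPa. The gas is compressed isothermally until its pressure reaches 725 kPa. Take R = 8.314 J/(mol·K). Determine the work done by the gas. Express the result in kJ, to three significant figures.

Isothermal process: W = nRT ln(V₂/V₁) = nRT ln(P₁/P₂).
W = (4.14)(8.314)(478) × ln(438/725)
  = 16453 × ln(0.6041) = 16453 × -0.504
W_by_gas = -8291 J.

W ≈ -8.29 kJ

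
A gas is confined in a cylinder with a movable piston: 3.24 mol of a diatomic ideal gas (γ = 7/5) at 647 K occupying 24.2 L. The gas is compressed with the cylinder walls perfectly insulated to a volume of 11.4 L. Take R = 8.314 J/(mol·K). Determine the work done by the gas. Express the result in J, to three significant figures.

Adiabatic: TV^(γ−1) = const with γ = 7/5.
T₂ = T₁ (V₁/V₂)^(γ−1) = 647 × (24.2/11.4)^0.4 = 647 × 1.351 = 874.3 K.
W_by = nCᵥ(T₁ − T₂) = (3.24)(20.79)(647 − 874.3) = -15308 J.

W ≈ -15300 J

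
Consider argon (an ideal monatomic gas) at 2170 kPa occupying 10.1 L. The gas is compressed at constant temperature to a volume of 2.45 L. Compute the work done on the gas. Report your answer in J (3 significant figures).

Isothermal: W = nRT ln(V₂/V₁) = P₁V₁ ln(V₂/V₁).
P₁V₁ = (2170 kPa)(10.1 L) = 21917 J.
W = 21917 × ln(2.45/10.1) = 21917 × -1.416
W_by_gas = -31044 J; work on gas = −W_by = 31044 J.

W ≈ 31000 J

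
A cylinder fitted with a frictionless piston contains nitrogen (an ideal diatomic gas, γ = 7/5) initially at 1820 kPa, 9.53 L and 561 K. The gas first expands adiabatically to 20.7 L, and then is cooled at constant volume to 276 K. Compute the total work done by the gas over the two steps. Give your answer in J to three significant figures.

W_total ≈ 11600 J

Step 1 (adiabatic): W = (P₁V₁ − P₂V₂)/(γ−1) = (17345 − 12718)/0.4 = 11567 J.
Step 2 (isochoric): W = 0 (constant volume).
W_total = 11567 + 0 = 11567 J.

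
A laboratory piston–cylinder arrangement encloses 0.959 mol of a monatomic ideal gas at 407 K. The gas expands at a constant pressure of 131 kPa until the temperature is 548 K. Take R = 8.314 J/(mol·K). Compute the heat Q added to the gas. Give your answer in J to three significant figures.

Isobaric: W = nRΔT = (0.959)(8.314)(141) = 1124 J.
ΔU = nCᵥΔT with Cᵥ = 3R/2: ΔU = (0.959)(12.47)(141) = 1686 J.
Q = ΔU + W = 1686 + 1124 = 2811 J.

Q ≈ 2810 J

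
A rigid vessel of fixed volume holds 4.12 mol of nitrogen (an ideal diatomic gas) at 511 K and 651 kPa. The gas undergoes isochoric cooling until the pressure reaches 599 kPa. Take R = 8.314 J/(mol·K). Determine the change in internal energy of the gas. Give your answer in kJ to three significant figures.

ΔU ≈ -3.50 kJ

Constant volume ⇒ W = 0, so Q = ΔU = nCᵥΔT with Cᵥ = 5R/2 = 20.79 J/(mol·K).
At constant V, T₂/T₁ = P₂/P₁ ⇒ ΔT = T₁(P₂/P₁ − 1) = 511·(599/651 − 1) = -40.82 K.
ΔU = (4.12)(20.79)(-40.82) = -3495 J.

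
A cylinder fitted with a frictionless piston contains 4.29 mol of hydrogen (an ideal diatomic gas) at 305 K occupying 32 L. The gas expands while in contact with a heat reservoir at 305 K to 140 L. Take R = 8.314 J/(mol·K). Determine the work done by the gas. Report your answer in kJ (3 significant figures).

Isothermal: W = nRT ln(V₂/V₁).
W = (4.29)(8.314)(305) × ln(140/32)
  = 10878 × 1.476
W_by_gas = 16056 J.

W ≈ 16.1 kJ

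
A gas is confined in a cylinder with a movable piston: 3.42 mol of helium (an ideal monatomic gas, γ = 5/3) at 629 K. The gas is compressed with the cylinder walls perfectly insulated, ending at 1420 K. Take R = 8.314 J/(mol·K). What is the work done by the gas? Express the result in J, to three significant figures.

Adiabatic ⇒ Q = 0, so W_by = −ΔU = nCᵥ(T₁ − T₂).
Cᵥ = 3R/2 = 12.47 J/(mol·K).
W = (3.42)(12.47)(629 − 1420) = -33737 J.

W ≈ -33700 J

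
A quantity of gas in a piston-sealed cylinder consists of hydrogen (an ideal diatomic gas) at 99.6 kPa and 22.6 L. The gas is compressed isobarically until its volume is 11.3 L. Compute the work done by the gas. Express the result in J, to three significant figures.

Isobaric: W = P ΔV.
W = (99.6 kPa)(11.3 − 22.6 L) = (99.6)(-11.3) = -1125 J.

W ≈ -1130 J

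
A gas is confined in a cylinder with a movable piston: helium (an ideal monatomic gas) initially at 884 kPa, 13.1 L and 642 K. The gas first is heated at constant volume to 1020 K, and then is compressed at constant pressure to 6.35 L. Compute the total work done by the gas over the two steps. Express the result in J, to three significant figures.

W_total ≈ -9480 J

Step 1 (isochoric): W = 0 (constant volume).
After step 1: P = 1404 kPa (V unchanged).
Step 2 (isobaric): W = PΔV = (1404 kPa)(6.35 − 13.1 L) = -9480 J.
W_total = 0 − 9480 = -9480 J.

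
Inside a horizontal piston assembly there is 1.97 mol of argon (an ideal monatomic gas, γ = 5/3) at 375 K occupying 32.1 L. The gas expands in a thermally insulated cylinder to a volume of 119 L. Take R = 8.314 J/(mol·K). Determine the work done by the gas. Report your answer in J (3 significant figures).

W ≈ 5370 J

Adiabatic: TV^(γ−1) = const with γ = 5/3.
T₂ = T₁ (V₁/V₂)^(γ−1) = 375 × (32.1/119)^0.667 = 375 × 0.4175 = 156.6 K.
W_by = nCᵥ(T₁ − T₂) = (1.97)(12.47)(375 − 156.6) = 5367 J.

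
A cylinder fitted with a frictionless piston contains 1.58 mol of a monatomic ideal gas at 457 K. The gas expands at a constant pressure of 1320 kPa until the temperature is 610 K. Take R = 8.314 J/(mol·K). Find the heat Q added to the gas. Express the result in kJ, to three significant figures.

Isobaric: W = nRΔT = (1.58)(8.314)(153) = 2010 J.
ΔU = nCᵥΔT with Cᵥ = 3R/2: ΔU = (1.58)(12.47)(153) = 3015 J.
Q = ΔU + W = 3015 + 2010 = 5025 J.

Q ≈ 5.02 kJ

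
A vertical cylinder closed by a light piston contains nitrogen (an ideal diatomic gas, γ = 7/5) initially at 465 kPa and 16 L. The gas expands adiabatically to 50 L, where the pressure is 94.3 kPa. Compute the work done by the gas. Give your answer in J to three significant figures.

Adiabatic: W = (P₁V₁ − P₂V₂)/(γ − 1) with γ = 7/5.
P₁V₁ = 7440 J, P₂V₂ = 4715 J.
W = (7440 − 4715) / 0.4 = 6813 J.

W ≈ 6810 J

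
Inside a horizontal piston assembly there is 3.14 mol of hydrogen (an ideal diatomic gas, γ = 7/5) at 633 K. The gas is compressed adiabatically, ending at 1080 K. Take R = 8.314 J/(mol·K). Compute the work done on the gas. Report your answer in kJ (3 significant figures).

W ≈ 29.2 kJ

Adiabatic ⇒ Q = 0, so W_by = −ΔU = nCᵥ(T₁ − T₂).
Cᵥ = 5R/2 = 20.79 J/(mol·K).
W = (3.14)(20.79)(633 − 1080) = -29173 J.
Work on gas = −W_by = 29173 J.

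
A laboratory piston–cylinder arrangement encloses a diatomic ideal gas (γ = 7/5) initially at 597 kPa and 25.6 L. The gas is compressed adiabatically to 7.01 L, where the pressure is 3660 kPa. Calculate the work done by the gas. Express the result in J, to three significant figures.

W ≈ -25900 J

Adiabatic: W = (P₁V₁ − P₂V₂)/(γ − 1) with γ = 7/5.
P₁V₁ = 15283 J, P₂V₂ = 25657 J.
W = (15283 − 25657) / 0.4 = -25934 J.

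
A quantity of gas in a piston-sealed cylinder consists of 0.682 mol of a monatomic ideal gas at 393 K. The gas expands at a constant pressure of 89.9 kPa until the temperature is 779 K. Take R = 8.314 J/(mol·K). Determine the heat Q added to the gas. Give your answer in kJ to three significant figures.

Isobaric: W = nRΔT = (0.682)(8.314)(386) = 2189 J.
ΔU = nCᵥΔT with Cᵥ = 3R/2: ΔU = (0.682)(12.47)(386) = 3283 J.
Q = ΔU + W = 3283 + 2189 = 5472 J.

Q ≈ 5.47 kJ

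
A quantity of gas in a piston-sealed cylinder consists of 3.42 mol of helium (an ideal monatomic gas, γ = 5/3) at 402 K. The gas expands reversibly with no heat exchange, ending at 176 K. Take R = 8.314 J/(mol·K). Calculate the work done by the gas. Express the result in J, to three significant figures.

W ≈ 9640 J

Adiabatic ⇒ Q = 0, so W_by = −ΔU = nCᵥ(T₁ − T₂).
Cᵥ = 3R/2 = 12.47 J/(mol·K).
W = (3.42)(12.47)(402 − 176) = 9639 J.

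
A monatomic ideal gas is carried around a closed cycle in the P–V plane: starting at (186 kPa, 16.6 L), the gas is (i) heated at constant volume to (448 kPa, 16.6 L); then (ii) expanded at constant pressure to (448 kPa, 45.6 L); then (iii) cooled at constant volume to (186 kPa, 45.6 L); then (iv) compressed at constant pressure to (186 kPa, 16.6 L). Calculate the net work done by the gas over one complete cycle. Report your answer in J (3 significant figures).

Constant-volume legs do no work.
W(ii) = (448)(45.6 − 16.6) = 12992 J; W(iv) = (186)(16.6 − 45.6) = -5394 J.
W_net = 12992 − 5394 = 7598 J (the clockwise enclosed area).

W_net ≈ 7600 J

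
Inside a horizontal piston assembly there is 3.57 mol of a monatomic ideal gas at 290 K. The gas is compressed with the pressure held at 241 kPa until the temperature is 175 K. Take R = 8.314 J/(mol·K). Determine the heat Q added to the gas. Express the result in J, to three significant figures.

Isobaric: W = nRΔT = (3.57)(8.314)(-115) = -3413 J.
ΔU = nCᵥΔT with Cᵥ = 3R/2: ΔU = (3.57)(12.47)(-115) = -5120 J.
Q = ΔU + W = -5120 − 3413 = -8533 J.

Q ≈ -8530 J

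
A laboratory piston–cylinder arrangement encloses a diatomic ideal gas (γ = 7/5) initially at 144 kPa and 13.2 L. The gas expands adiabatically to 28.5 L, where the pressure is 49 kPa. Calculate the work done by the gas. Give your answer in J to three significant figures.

W ≈ 1260 J

Adiabatic: W = (P₁V₁ − P₂V₂)/(γ − 1) with γ = 7/5.
P₁V₁ = 1901 J, P₂V₂ = 1396 J.
W = (1901 − 1396) / 0.4 = 1261 J.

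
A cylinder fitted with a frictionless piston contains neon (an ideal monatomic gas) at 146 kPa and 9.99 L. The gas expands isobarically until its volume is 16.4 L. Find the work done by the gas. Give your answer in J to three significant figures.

Isobaric: W = P ΔV.
W = (146 kPa)(16.4 − 9.99 L) = (146)(6.41) = 935.9 J.

W ≈ 936 J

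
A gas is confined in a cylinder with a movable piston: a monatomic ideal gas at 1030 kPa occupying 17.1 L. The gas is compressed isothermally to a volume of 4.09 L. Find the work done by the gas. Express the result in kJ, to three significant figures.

Isothermal: W = nRT ln(V₂/V₁) = P₁V₁ ln(V₂/V₁).
P₁V₁ = (1030 kPa)(17.1 L) = 17613 J.
W = 17613 × ln(4.09/17.1) = 17613 × -1.431
W_by_gas = -25196 J.

W ≈ -25.2 kJ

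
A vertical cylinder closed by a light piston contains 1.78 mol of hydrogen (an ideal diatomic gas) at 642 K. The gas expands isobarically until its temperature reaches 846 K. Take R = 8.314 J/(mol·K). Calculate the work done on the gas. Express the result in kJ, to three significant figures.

Isobaric: W = P ΔV = nR ΔT.
W = (1.78)(8.314)(846 − 642) = 3019 J.
Work on gas = −W_by = -3019 J.

W ≈ -3.02 kJ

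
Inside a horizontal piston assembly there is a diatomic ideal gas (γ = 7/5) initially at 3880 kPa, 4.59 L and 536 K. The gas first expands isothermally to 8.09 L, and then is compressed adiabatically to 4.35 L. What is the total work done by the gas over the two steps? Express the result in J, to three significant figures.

W_total ≈ -2450 J

Step 1 (isothermal): W = P₁V₁ ln(V₂/V₁) = (17809) ln(8.09/4.59) = 10093 J.
After step 1: P = 2201 kPa, V = 8.09 L, T = 536 K.
Step 2 (adiabatic): W = (P₁V₁ − P₂V₂)/(γ−1) = (17809 − 22826)/0.4 = -12542 J.
W_total = 10093 − 12542 = -2448 J.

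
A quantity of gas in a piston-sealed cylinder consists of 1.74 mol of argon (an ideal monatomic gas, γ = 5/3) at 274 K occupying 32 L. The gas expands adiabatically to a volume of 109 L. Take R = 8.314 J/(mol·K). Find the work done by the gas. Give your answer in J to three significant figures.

Adiabatic: TV^(γ−1) = const with γ = 5/3.
T₂ = T₁ (V₁/V₂)^(γ−1) = 274 × (32/109)^0.667 = 274 × 0.4417 = 121 K.
W_by = nCᵥ(T₁ − T₂) = (1.74)(12.47)(274 − 121) = 3319 J.

W ≈ 3320 J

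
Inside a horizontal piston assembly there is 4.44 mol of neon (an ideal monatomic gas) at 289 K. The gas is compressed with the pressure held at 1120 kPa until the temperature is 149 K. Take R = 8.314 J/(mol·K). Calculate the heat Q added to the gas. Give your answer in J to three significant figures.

Isobaric: W = nRΔT = (4.44)(8.314)(-140) = -5168 J.
ΔU = nCᵥΔT with Cᵥ = 3R/2: ΔU = (4.44)(12.47)(-140) = -7752 J.
Q = ΔU + W = -7752 − 5168 = -12920 J.

Q ≈ -12900 J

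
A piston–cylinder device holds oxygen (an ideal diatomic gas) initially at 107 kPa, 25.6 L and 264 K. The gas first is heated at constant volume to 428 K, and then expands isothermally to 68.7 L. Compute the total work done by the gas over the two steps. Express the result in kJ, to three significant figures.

Step 1 (isochoric): W = 0 (constant volume).
After step 1: P = 173.5 kPa (V unchanged).
Step 2 (isothermal): W = P₁V₁ ln(V₂/V₁) = (4441) ln(68.7/25.6) = 4384 J.
W_total = 0 + 4384 = 4384 J.

W_total ≈ 4.38 kJ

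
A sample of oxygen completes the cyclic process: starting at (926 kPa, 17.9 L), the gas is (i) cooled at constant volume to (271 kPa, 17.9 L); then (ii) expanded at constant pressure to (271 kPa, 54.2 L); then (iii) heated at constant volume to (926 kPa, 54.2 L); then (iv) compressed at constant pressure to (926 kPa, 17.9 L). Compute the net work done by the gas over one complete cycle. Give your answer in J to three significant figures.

W_net ≈ -23800 J

Constant-volume legs do no work.
W(ii) = (271)(54.2 − 17.9) = 9837 J; W(iv) = (926)(17.9 − 54.2) = -33614 J.
W_net = 9837 − 33614 = -23776 J (the counter-clockwise enclosed area).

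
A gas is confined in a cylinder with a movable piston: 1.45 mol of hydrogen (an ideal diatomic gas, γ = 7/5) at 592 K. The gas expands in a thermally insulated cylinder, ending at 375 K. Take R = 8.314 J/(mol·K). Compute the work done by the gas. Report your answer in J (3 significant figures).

W ≈ 6540 J

Adiabatic ⇒ Q = 0, so W_by = −ΔU = nCᵥ(T₁ − T₂).
Cᵥ = 5R/2 = 20.79 J/(mol·K).
W = (1.45)(20.79)(592 − 375) = 6540 J.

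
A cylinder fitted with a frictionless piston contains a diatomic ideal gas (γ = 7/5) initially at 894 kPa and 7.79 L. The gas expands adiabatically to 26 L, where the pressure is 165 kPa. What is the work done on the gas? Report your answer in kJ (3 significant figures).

W ≈ -6.69 kJ

Adiabatic: W = (P₁V₁ − P₂V₂)/(γ − 1) with γ = 7/5.
P₁V₁ = 6964 J, P₂V₂ = 4290 J.
W = (6964 − 4290) / 0.4 = 6686 J.
Work on gas = −W_by = -6686 J.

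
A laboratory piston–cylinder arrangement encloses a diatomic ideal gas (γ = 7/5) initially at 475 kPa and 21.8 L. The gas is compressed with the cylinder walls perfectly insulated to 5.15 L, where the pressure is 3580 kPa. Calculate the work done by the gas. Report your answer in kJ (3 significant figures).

W ≈ -20.2 kJ

Adiabatic: W = (P₁V₁ − P₂V₂)/(γ − 1) with γ = 7/5.
P₁V₁ = 10355 J, P₂V₂ = 18437 J.
W = (10355 − 18437) / 0.4 = -20205 J.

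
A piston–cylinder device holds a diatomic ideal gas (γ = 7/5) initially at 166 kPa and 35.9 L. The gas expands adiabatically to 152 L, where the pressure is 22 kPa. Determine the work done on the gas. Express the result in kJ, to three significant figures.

W ≈ -6.54 kJ

Adiabatic: W = (P₁V₁ − P₂V₂)/(γ − 1) with γ = 7/5.
P₁V₁ = 5959 J, P₂V₂ = 3344 J.
W = (5959 − 3344) / 0.4 = 6539 J.
Work on gas = −W_by = -6539 J.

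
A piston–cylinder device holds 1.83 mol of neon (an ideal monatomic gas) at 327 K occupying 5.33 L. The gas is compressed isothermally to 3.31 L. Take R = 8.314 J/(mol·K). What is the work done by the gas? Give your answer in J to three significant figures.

Isothermal: W = nRT ln(V₂/V₁).
W = (1.83)(8.314)(327) × ln(3.31/5.33)
  = 4975 × -0.4764
W_by_gas = -2370 J.

W ≈ -2370 J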